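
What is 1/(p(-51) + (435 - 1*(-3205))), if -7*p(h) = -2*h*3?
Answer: 7/25174 ≈ 0.00027806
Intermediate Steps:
p(h) = 6*h/7 (p(h) = -(-2*h)*3/7 = -(-6)*h/7 = 6*h/7)
1/(p(-51) + (435 - 1*(-3205))) = 1/((6/7)*(-51) + (435 - 1*(-3205))) = 1/(-306/7 + (435 + 3205)) = 1/(-306/7 + 3640) = 1/(25174/7) = 7/25174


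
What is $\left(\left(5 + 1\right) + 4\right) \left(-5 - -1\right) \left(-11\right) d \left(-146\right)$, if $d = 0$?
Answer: $0$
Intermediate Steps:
$\left(\left(5 + 1\right) + 4\right) \left(-5 - -1\right) \left(-11\right) d \left(-146\right) = \left(\left(5 + 1\right) + 4\right) \left(-5 - -1\right) \left(-11\right) 0 \left(-146\right) = \left(6 + 4\right) \left(-5 + 1\right) \left(-11\right) 0 \left(-146\right) = 10 \left(-4\right) \left(-11\right) 0 \left(-146\right) = \left(-40\right) \left(-11\right) 0 \left(-146\right) = 440 \cdot 0 \left(-146\right) = 0 \left(-146\right) = 0$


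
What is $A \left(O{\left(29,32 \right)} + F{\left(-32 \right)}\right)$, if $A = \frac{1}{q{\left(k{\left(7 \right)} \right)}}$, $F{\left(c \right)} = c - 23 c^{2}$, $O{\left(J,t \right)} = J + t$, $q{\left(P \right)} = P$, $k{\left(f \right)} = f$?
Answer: $- \frac{23523}{7} \approx -3360.4$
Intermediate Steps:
$A = \frac{1}{7} \approx 0.14286$
$A \left(O{\left(29,32 \right)} + F{\left(-32 \right)}\right) = \frac{\left(29 + 32\right) - 32 \left(1 - -736\right)}{7} = \frac{61 - 32 \left(1 + 736\right)}{7} = \frac{61 - 23584}{7} = \frac{1}{7} \left(-23523\right) = - \frac{23523}{7}$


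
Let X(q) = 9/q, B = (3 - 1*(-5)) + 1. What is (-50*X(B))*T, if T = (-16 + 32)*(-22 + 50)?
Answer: -22400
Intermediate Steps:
B = 9 (B = (3 + 5) + 1 = 8 + 1 = 9)
T = 448 (T = 16*28 = 448)
(-50*X(B))*T = -450/9*448 = -50*1*448 = -50*448 = -22400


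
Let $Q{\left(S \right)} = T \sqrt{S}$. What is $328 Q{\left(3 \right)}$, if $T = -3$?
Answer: $- 984 \sqrt{3} \approx -1704.3$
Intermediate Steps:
$Q{\left(S \right)} = - 3 \sqrt{S}$
$328 Q{\left(3 \right)} = 328 \left(- 3 \sqrt{3}\right) = - 984 \sqrt{3}$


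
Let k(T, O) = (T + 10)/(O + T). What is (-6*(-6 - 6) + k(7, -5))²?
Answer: 25921/4 ≈ 6480.3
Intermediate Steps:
k(T, O) = (10 + T)/(O + T)
(-6*(-6 - 6) + k(7, -5))² = (-6*(-6 - 6) + (10 + 7)/(-5 + 7))² = (-6*(-12) + 17/2)² = (72 + (½)*17)² = (72 + 17/2)² = (161/2)² = 25921/4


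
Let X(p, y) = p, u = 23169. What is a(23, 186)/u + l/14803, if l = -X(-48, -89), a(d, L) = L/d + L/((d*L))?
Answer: 28346737/7888326261 ≈ 0.0035935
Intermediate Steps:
a(d, L) = 1/d + L/d (a(d, L) = L/d + L/((L*d)) = L/d + L*(1/(L*d)) = L/d + 1/d = 1/d + L/d)
l = 48 (l = -1*(-48) = 48)
a(23, 186)/u + l/14803 = ((1 + 186)/23)/23169 + 48/14803 = ((1/23)*187)*(1/23169) + 48*(1/14803) = (187/23)*(1/23169) + 48/14803 = 187/532887 + 48/14803 = 28346737/7888326261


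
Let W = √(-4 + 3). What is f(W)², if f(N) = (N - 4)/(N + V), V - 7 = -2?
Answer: 70/169 - 171*I/338 ≈ 0.4142 - 0.50592*I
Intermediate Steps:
V = 5 (V = 7 - 2 = 5)
W = I (W = √(-1) = I ≈ 1.0*I)
f(N) = (-4 + N)/(5 + N) (f(N) = (N - 4)/(N + 5) = (-4 + N)/(5 + N))
f(W)² = ((-4 + I)/(5 + I))² = (((5 - I)/26)*(-4 + I))² = ((-4 + I)*(5 - I)/26)² = (-4 + I)²*(5 - I)²/676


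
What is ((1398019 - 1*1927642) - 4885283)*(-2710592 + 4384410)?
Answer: -9063567131108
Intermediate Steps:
((1398019 - 1*1927642) - 4885283)*(-2710592 + 4384410) = ((1398019 - 1927642) - 4885283)*1673818 = (-529623 - 4885283)*1673818 = -5414906*1673818 = -9063567131108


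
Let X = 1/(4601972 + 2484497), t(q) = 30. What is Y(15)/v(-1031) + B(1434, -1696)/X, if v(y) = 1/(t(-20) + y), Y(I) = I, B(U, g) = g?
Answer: -12018666439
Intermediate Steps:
X = 1/7086469 ≈ 1.4111e-7
v(y) = 1/(30 + y)
Y(15)/v(-1031) + B(1434, -1696)/X = 15/(1/(30 - 1031)) - 1696/1/7086469 = 15/(1/(-1001)) - 1696*7086469 = 15/(-1/1001) - 12018651424 = 15*(-1001) - 12018651424 = -15015 - 12018651424 = -12018666439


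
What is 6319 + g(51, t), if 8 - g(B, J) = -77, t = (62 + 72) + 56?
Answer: 6404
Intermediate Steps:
t = 190 (t = 134 + 56 = 190)
g(B, J) = 85 (g(B, J) = 8 - 1*(-77) = 8 + 77 = 85)
6319 + g(51, t) = 6319 + 85 = 6404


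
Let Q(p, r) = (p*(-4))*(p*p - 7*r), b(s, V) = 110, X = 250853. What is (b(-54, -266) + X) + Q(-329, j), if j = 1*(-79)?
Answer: 143423867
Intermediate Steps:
j = -79
Q(p, r) = -4*p*(p**2 - 7*r) (Q(p, r) = (-4*p)*(p**2 - 7*r) = -4*p*(p**2 - 7*r))
(b(-54, -266) + X) + Q(-329, j) = (110 + 250853) + 4*(-329)*(-1*(-329)**2 + 7*(-79)) = 250963 + 4*(-329)*(-1*108241 - 553) = 250963 + 4*(-329)*(-108241 - 553) = 250963 + 4*(-329)*(-108794) = 250963 + 143172904 = 143423867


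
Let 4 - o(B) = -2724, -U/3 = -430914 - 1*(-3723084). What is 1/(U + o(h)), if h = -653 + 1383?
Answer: -1/9873782 ≈ -1.0128e-7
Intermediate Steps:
h = 730
U = -9876510 (U = -3*(-430914 - 1*(-3723084)) = -3*(-430914 + 3723084) = -3*3292170 = -9876510)
o(B) = 2728 (o(B) = 4 - 1*(-2724) = 4 + 2724 = 2728)
1/(U + o(h)) = 1/(-9876510 + 2728) = 1/(-9873782) = -1/9873782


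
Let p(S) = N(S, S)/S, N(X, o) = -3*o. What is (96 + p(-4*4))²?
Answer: 8649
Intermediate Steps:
p(S) = -3 (p(S) = (-3*S)/S = -3)
(96 + p(-4*4))² = (96 - 3)² = 93² = 8649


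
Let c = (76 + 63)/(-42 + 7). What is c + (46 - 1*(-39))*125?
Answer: 371736/35 ≈ 10621.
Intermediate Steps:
c = -139/35 (c = 139/(-35) = 139*(-1/35) = -139/35 ≈ -3.9714)
c + (46 - 1*(-39))*125 = -139/35 + (46 - 1*(-39))*125 = -139/35 + (46 + 39)*125 = -139/35 + 85*125 = -139/35 + 10625 = 371736/35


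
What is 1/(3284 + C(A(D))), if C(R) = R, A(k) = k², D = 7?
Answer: 1/3333 ≈ 0.00030003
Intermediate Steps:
1/(3284 + C(A(D))) = 1/(3284 + 7²) = 1/(3284 + 49) = 1/3333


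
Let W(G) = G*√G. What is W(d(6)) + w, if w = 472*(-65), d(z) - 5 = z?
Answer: -30680 + 11*√11 ≈ -30644.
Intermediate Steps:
d(z) = 5 + z
w = -30680
W(G) = G^(3/2)
W(d(6)) + w = (5 + 6)^(3/2) - 30680 = 11^(3/2) - 30680 = 11*√11 - 30680 = -30680 + 11*√11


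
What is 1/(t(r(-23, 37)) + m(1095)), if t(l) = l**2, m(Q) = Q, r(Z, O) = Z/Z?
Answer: 1/1096 ≈ 0.00091241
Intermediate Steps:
r(Z, O) = 1
1/(t(r(-23, 37)) + m(1095)) = 1/(1**2 + 1095) = 1/(1 + 1095) = 1/1096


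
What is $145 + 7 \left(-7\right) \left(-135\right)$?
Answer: $6760$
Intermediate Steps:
$145 + 7 \left(-7\right) \left(-135\right) = 145 - -6615 = 145 + 6615 = 6760$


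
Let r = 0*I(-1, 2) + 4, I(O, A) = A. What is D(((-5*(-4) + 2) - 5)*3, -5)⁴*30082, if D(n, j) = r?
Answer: 7700992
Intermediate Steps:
r = 4 (r = 0*2 + 4 = 0 + 4 = 4)
D(n, j) = 4
D(((-5*(-4) + 2) - 5)*3, -5)⁴*30082 = 4⁴*30082 = 256*30082 = 7700992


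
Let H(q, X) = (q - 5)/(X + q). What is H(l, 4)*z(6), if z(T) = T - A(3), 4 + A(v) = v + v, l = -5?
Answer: 40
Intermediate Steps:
A(v) = -4 + 2*v (A(v) = -4 + (v + v) = -4 + 2*v)
H(q, X) = (-5 + q)/(X + q)
z(T) = -2 + T (z(T) = T - (-4 + 2*3) = T - (-4 + 6) = T - 1*2 = T - 2 = -2 + T)
H(l, 4)*z(6) = ((-5 - 5)/(4 - 5))*(-2 + 6) = (-10/(-1))*4 = -1*(-10)*4 = 10*4 = 40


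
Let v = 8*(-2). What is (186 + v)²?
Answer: 28900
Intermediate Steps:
v = -16
(186 + v)² = (186 - 16)² = 170² = 28900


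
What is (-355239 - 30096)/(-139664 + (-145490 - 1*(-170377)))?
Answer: 42815/12753 ≈ 3.3573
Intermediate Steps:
(-355239 - 30096)/(-139664 + (-145490 - 1*(-170377))) = -385335/(-139664 + (-145490 + 170377)) = -385335/(-139664 + 24887) = -385335/(-114777) = -385335*(-1/114777) = 42815/12753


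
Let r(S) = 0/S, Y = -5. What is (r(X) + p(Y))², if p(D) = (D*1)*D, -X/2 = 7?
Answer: 625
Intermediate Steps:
X = -14 (X = -2*7 = -14)
p(D) = D² (p(D) = D*D = D²)
r(S) = 0
(r(X) + p(Y))² = (0 + (-5)²)² = (0 + 25)² = 25² = 625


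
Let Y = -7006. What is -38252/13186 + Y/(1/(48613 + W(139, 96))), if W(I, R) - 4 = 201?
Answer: -2254930679570/6593 ≈ -3.4202e+8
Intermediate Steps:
W(I, R) = 205 (W(I, R) = 4 + 201 = 205)
-38252/13186 + Y/(1/(48613 + W(139, 96))) = -38252/13186 - 7006/(1/(48613 + 205)) = -38252*1/13186 - 7006/(1/48818) = -19126/6593 - 7006/1/48818 = -19126/6593 - 7006*48818 = -19126/6593 - 342018908 = -2254930679570/6593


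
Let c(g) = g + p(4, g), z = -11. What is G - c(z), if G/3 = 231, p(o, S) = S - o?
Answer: 719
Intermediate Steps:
G = 693 (G = 3*231 = 693)
c(g) = -4 + 2*g (c(g) = g + (g - 1*4) = g + (g - 4) = g + (-4 + g) = -4 + 2*g)
G - c(z) = 693 - (-4 + 2*(-11)) = 693 - (-4 - 22) = 693 - 1*(-26) = 693 + 26 = 719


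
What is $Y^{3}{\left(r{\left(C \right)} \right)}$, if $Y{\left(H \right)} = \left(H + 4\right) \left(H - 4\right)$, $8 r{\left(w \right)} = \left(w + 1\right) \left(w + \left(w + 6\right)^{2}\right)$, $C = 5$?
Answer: $\frac{45335081738393}{64} \approx 7.0836 \cdot 10^{11}$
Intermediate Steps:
$r{\left(w \right)} = \frac{\left(1 + w\right) \left(w + \left(6 + w\right)^{2}\right)}{8}$ ($r{\left(w \right)} = \frac{\left(w + 1\right) \left(w + \left(w + 6\right)^{2}\right)}{8} = \frac{\left(1 + w\right) \left(w + \left(6 + w\right)^{2}\right)}{8}$)
$Y{\left(H \right)} = \left(-4 + H\right) \left(4 + H\right)$ ($Y{\left(H \right)} = \left(4 + H\right) \left(-4 + H\right) = \left(-4 + H\right) \left(4 + H\right)$)
$Y^{3}{\left(r{\left(C \right)} \right)} = \left(-16 + \left(\frac{9}{2} + \frac{5^{3}}{8} + \frac{7 \cdot 5^{2}}{4} + \frac{49}{8} \cdot 5\right)^{2}\right)^{3} = \left(-16 + \left(\frac{9}{2} + \frac{1}{8} \cdot 125 + \frac{7}{4} \cdot 25 + \frac{245}{8}\right)^{2}\right)^{3} = \left(-16 + \left(\frac{9}{2} + \frac{125}{8} + \frac{175}{4} + \frac{245}{8}\right)^{2}\right)^{3} = \left(-16 + \left(\frac{189}{2}\right)^{2}\right)^{3} = \left(-16 + \frac{35721}{4}\right)^{3} = \left(\frac{35657}{4}\right)^{3} = \frac{45335081738393}{64}$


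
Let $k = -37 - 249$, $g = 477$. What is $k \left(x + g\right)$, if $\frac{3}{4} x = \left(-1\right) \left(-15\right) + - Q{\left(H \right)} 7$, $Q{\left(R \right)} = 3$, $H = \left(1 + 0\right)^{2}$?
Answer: $-134134$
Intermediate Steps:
$H = 1$ ($H = 1^{2} = 1$)
$k = -286$
$x = -8$ ($x = \frac{4 \left(\left(-1\right) \left(-15\right) + \left(-1\right) 3 \cdot 7\right)}{3} = \frac{4 \left(15 - 21\right)}{3} = \frac{4}{3} \left(-6\right) = -8$)
$k \left(x + g\right) = - 286 \left(-8 + 477\right) = \left(-286\right) 469 = -134134$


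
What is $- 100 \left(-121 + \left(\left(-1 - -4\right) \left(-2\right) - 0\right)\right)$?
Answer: $12700$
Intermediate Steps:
$- 100 \left(-121 + \left(\left(-1 - -4\right) \left(-2\right) - 0\right)\right) = - 100 \left(-121 + \left(\left(-1 + 4\right) \left(-2\right) + 0\right)\right) = - 100 \left(-121 + \left(3 \left(-2\right) + 0\right)\right) = - 100 \left(-121 + \left(-6 + 0\right)\right) = - 100 \left(-121 - 6\right) = \left(-100\right) \left(-127\right) = 12700$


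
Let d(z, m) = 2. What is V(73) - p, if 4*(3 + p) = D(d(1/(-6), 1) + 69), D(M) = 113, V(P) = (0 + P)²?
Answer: 21215/4 ≈ 5303.8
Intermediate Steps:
V(P) = P²
p = 101/4 (p = -3 + (¼)*113 = -3 + 113/4 = 101/4 ≈ 25.250)
V(73) - p = 73² - 1*101/4 = 5329 - 101/4 = 21215/4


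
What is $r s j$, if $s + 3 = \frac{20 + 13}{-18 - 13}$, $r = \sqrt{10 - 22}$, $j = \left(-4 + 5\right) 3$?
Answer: $- \frac{756 i \sqrt{3}}{31} \approx - 42.24 i$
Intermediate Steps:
$j = 3$ ($j = 1 \cdot 3 = 3$)
$r = 2 i \sqrt{3}$ ($r = \sqrt{-12} = 2 i \sqrt{3} \approx 3.4641 i$)
$s = - \frac{126}{31}$ ($s = -3 + \frac{20 + 13}{-18 - 13} = -3 + \frac{33}{-31} = -3 + 33 \left(- \frac{1}{31}\right) = -3 - \frac{33}{31} = - \frac{126}{31} \approx -4.0645$)
$r s j = 2 i \sqrt{3} \left(- \frac{126}{31}\right) 3 = - \frac{252 i \sqrt{3}}{31} \cdot 3 = - \frac{756 i \sqrt{3}}{31}$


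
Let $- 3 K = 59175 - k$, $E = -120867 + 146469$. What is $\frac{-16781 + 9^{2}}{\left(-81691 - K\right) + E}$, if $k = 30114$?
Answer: $\frac{8350}{23201} \approx 0.3599$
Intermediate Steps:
$E = 25602$
$K = -9687$ ($K = - \frac{59175 - 30114}{3} = \left(- \frac{1}{3}\right) 29061 = -9687$)
$\frac{-16781 + 9^{2}}{\left(-81691 - K\right) + E} = \frac{-16781 + 9^{2}}{\left(-81691 - -9687\right) + 25602} = \frac{-16781 + 81}{\left(-81691 + 9687\right) + 25602} = - \frac{16700}{-72004 + 25602} = - \frac{16700}{-46402} = \left(-16700\right) \left(- \frac{1}{46402}\right) = \frac{8350}{23201}$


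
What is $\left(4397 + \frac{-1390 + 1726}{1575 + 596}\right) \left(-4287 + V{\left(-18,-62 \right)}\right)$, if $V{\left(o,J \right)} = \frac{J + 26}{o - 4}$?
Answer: $- \frac{449999405997}{23881} \approx -1.8843 \cdot 10^{7}$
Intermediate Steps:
$V{\left(o,J \right)} = \frac{26 + J}{-4 + o}$
$\left(4397 + \frac{-1390 + 1726}{1575 + 596}\right) \left(-4287 + V{\left(-18,-62 \right)}\right) = \left(4397 + \frac{-1390 + 1726}{1575 + 596}\right) \left(-4287 + \frac{26 - 62}{-4 - 18}\right) = \left(4397 + \frac{336}{2171}\right) \left(-4287 + \frac{1}{-22} \left(-36\right)\right) = \left(4397 + 336 \cdot \frac{1}{2171}\right) \left(-4287 - - \frac{18}{11}\right) = \left(4397 + \frac{336}{2171}\right) \left(-4287 + \frac{18}{11}\right) = \frac{9546223}{2171} \left(- \frac{47139}{11}\right) = - \frac{449999405997}{23881}$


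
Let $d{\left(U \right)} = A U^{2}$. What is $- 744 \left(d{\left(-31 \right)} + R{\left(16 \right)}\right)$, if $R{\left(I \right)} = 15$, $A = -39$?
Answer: $27873216$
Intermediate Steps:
$d{\left(U \right)} = - 39 U^{2}$
$- 744 \left(d{\left(-31 \right)} + R{\left(16 \right)}\right) = - 744 \left(- 39 \left(-31\right)^{2} + 15\right) = - 744 \left(\left(-39\right) 961 + 15\right) = - 744 \left(-37479 + 15\right) = \left(-744\right) \left(-37464\right) = 27873216$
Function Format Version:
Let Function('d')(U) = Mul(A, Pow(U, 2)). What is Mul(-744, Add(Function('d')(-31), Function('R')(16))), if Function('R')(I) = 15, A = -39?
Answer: 27873216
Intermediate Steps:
Function('d')(U) = Mul(-39, Pow(U, 2))
Mul(-744, Add(Function('d')(-31), Function('R')(16))) = Mul(-744, Add(Mul(-39, Pow(-31, 2)), 15)) = Mul(-744, Add(Mul(-39, 961), 15)) = Mul(-744, Add(-37479, 15)) = Mul(-744, -37464) = 27873216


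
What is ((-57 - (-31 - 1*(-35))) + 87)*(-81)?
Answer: -2106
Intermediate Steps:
((-57 - (-31 - 1*(-35))) + 87)*(-81) = ((-57 - (-31 + 35)) + 87)*(-81) = ((-57 - 1*4) + 87)*(-81) = ((-57 - 4) + 87)*(-81) = (-61 + 87)*(-81) = 26*(-81) = -2106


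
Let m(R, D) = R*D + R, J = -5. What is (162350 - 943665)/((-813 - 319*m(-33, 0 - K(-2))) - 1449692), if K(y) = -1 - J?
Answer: 781315/1482086 ≈ 0.52717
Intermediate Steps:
K(y) = 4 (K(y) = -1 - 1*(-5) = -1 + 5 = 4)
m(R, D) = R + D*R (m(R, D) = D*R + R = R + D*R)
(162350 - 943665)/((-813 - 319*m(-33, 0 - K(-2))) - 1449692) = (162350 - 943665)/((-813 - (-10527)*(1 + (0 - 1*4))) - 1449692) = -781315/((-813 - (-10527)*(1 + (0 - 4))) - 1449692) = -781315/((-813 - (-10527)*(1 - 4)) - 1449692) = -781315/((-813 - (-10527)*(-3)) - 1449692) = -781315/((-813 - 319*99) - 1449692) = -781315/((-813 - 31581) - 1449692) = -781315/(-32394 - 1449692) = -781315/(-1482086) = -781315*(-1/1482086) = 781315/1482086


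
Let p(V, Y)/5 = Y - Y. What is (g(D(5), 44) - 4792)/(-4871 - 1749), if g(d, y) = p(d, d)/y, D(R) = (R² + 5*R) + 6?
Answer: 1198/1655 ≈ 0.72387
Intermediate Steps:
p(V, Y) = 0 (p(V, Y) = 5*(Y - Y) = 5*0 = 0)
D(R) = 6 + R² + 5*R
g(d, y) = 0 (g(d, y) = 0/y = 0)
(g(D(5), 44) - 4792)/(-4871 - 1749) = (0 - 4792)/(-4871 - 1749) = -4792/(-6620) = -4792*(-1/6620) = 1198/1655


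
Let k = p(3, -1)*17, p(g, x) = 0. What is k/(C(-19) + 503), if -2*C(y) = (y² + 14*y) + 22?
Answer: 0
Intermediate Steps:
C(y) = -11 - 7*y - y²/2 (C(y) = -((y² + 14*y) + 22)/2 = -(22 + y² + 14*y)/2 = -11 - 7*y - y²/2)
k = 0 (k = 0*17 = 0)
k/(C(-19) + 503) = 0/((-11 - 7*(-19) - ½*(-19)²) + 503) = 0/((-11 + 133 - ½*361) + 503) = 0/((-11 + 133 - 361/2) + 503) = 0/(-117/2 + 503) = 0/(889/2) = 0*(2/889) = 0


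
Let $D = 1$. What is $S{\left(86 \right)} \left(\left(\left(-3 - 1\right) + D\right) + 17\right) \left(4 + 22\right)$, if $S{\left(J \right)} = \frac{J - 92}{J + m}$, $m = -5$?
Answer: $- \frac{728}{27} \approx -26.963$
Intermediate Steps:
$S{\left(J \right)} = \frac{-92 + J}{-5 + J}$ ($S{\left(J \right)} = \frac{J - 92}{J - 5} = \frac{-92 + J}{-5 + J}$)
$S{\left(86 \right)} \left(\left(\left(-3 - 1\right) + D\right) + 17\right) \left(4 + 22\right) = \frac{-92 + 86}{-5 + 86} \left(\left(\left(-3 - 1\right) + 1\right) + 17\right) \left(4 + 22\right) = \frac{1}{81} \left(-6\right) \left(\left(-4 + 1\right) + 17\right) 26 = \frac{1}{81} \left(-6\right) \left(-3 + 17\right) 26 = - \frac{2 \cdot 14 \cdot 26}{27} = \left(- \frac{2}{27}\right) 364 = - \frac{728}{27}$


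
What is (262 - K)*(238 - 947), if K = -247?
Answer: -360881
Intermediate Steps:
(262 - K)*(238 - 947) = (262 - 1*(-247))*(238 - 947) = (262 + 247)*(-709) = 509*(-709) = -360881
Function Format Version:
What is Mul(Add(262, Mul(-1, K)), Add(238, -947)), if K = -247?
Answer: -360881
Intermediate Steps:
Mul(Add(262, Mul(-1, K)), Add(238, -947)) = Mul(Add(262, Mul(-1, -247)), Add(238, -947)) = Mul(Add(262, 247), -709) = Mul(509, -709) = -360881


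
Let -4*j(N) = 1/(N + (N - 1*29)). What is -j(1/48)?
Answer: -6/695 ≈ -0.0086331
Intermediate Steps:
j(N) = -1/(4*(-29 + 2*N)) (j(N) = -1/(4*(N + (N - 1*29))) = -1/(4*(N + (N - 29))) = -1/(4*(N + (-29 + N))) = -1/(4*(-29 + 2*N)))
-j(1/48) = -(-1)/(-116 + 8/48) = -(-1)/(-116 + 8*(1/48)) = -(-1)/(-116 + ⅙) = -(-1)/(-695/6) = -(-1)*(-6)/695 = -1*6/695 = -6/695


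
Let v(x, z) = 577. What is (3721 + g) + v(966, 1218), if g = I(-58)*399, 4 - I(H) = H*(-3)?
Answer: -63532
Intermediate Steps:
I(H) = 4 + 3*H (I(H) = 4 - H*(-3) = 4 - (-3)*H = 4 + 3*H)
g = -67830 (g = (4 + 3*(-58))*399 = (4 - 174)*399 = -170*399 = -67830)
(3721 + g) + v(966, 1218) = (3721 - 67830) + 577 = -64109 + 577 = -63532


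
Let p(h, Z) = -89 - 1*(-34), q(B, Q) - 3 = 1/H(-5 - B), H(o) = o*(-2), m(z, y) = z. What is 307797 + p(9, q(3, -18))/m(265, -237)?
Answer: 16313230/53 ≈ 3.0780e+5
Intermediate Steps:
H(o) = -2*o
q(B, Q) = 3 + 1/(10 + 2*B) (q(B, Q) = 3 + 1/(-2*(-5 - B)) = 3 + 1/(10 + 2*B))
p(h, Z) = -55 (p(h, Z) = -89 + 34 = -55)
307797 + p(9, q(3, -18))/m(265, -237) = 307797 - 55/265 = 307797 - 55*1/265 = 307797 - 11/53 = 16313230/53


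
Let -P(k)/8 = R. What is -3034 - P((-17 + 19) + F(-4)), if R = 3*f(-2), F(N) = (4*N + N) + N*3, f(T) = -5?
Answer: -3154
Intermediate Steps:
F(N) = 8*N (F(N) = 5*N + 3*N = 8*N)
R = -15 (R = 3*(-5) = -15)
P(k) = 120 (P(k) = -8*(-15) = 120)
-3034 - P((-17 + 19) + F(-4)) = -3034 - 1*120 = -3034 - 120 = -3154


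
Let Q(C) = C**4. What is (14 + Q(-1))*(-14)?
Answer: -210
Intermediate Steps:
(14 + Q(-1))*(-14) = (14 + (-1)**4)*(-14) = (14 + 1)*(-14) = 15*(-14) = -210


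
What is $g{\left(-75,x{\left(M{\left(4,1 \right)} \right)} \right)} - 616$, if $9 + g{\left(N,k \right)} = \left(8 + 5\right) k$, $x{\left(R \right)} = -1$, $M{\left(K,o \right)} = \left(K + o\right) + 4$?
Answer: $-638$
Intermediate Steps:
$M{\left(K,o \right)} = 4 + K + o$
$g{\left(N,k \right)} = -9 + 13 k$ ($g{\left(N,k \right)} = -9 + \left(8 + 5\right) k = -9 + 13 k$)
$g{\left(-75,x{\left(M{\left(4,1 \right)} \right)} \right)} - 616 = \left(-9 + 13 \left(-1\right)\right) - 616 = \left(-9 - 13\right) - 616 = -22 - 616 = -638$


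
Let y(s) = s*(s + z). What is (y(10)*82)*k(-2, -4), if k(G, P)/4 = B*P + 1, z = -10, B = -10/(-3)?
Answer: 0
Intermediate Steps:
B = 10/3 (B = -10*(-1/3) = 10/3 ≈ 3.3333)
k(G, P) = 4 + 40*P/3 (k(G, P) = 4*(10*P/3 + 1) = 4*(1 + 10*P/3) = 4 + 40*P/3)
y(s) = s*(-10 + s) (y(s) = s*(s - 10) = s*(-10 + s))
(y(10)*82)*k(-2, -4) = ((10*(-10 + 10))*82)*(4 + (40/3)*(-4)) = ((10*0)*82)*(4 - 160/3) = (0*82)*(-148/3) = 0*(-148/3) = 0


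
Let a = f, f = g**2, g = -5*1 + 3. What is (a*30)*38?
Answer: 4560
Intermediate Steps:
g = -2 (g = -5 + 3 = -2)
f = 4 (f = (-2)**2 = 4)
a = 4
(a*30)*38 = (4*30)*38 = 120*38 = 4560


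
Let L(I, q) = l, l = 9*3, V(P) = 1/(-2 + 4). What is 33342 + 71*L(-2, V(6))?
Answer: 35259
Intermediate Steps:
V(P) = ½ (V(P) = 1/2 = ½)
l = 27
L(I, q) = 27
33342 + 71*L(-2, V(6)) = 33342 + 71*27 = 33342 + 1917 = 35259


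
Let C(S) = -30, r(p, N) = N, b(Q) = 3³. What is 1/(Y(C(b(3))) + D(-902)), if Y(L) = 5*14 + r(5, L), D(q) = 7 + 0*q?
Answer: 1/47 ≈ 0.021277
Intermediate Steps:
b(Q) = 27
D(q) = 7 (D(q) = 7 + 0 = 7)
Y(L) = 70 + L (Y(L) = 5*14 + L = 70 + L)
1/(Y(C(b(3))) + D(-902)) = 1/((70 - 30) + 7) = 1/(40 + 7) = 1/47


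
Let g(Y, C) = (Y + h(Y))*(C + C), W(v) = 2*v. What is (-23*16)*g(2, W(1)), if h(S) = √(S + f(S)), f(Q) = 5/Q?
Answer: -2944 - 2208*√2 ≈ -6066.6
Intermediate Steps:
h(S) = √(S + 5/S)
g(Y, C) = 2*C*(Y + √(Y + 5/Y)) (g(Y, C) = (Y + √(Y + 5/Y))*(C + C) = (Y + √(Y + 5/Y))*(2*C) = 2*C*(Y + √(Y + 5/Y)))
(-23*16)*g(2, W(1)) = (-23*16)*(2*(2*1)*(2 + √((5 + 2²)/2))) = -736*2*(2 + √((5 + 4)/2)) = -736*2*(2 + √((½)*9)) = -736*2*(2 + √(9/2)) = -736*2*(2 + 3*√2/2) = -368*(8 + 6*√2) = -2944 - 2208*√2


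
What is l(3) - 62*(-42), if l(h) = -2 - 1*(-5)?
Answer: 2607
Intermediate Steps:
l(h) = 3 (l(h) = -2 + 5 = 3)
l(3) - 62*(-42) = 3 - 62*(-42) = 3 + 2604 = 2607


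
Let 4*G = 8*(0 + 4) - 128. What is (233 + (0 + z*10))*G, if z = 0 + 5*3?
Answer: -9192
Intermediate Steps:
z = 15 (z = 0 + 15 = 15)
G = -24 (G = (8*(0 + 4) - 128)/4 = (8*4 - 128)/4 = (32 - 128)/4 = (1/4)*(-96) = -24)
(233 + (0 + z*10))*G = (233 + (0 + 15*10))*(-24) = (233 + (0 + 150))*(-24) = (233 + 150)*(-24) = 383*(-24) = -9192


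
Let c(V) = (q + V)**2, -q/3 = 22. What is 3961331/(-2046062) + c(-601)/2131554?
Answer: -1883380115314/1090322910087 ≈ -1.7274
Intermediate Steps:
q = -66 (q = -3*22 = -66)
c(V) = (-66 + V)**2
3961331/(-2046062) + c(-601)/2131554 = 3961331/(-2046062) + (-66 - 601)**2/2131554 = 3961331*(-1/2046062) + (-667)**2*(1/2131554) = -3961331/2046062 + 444889*(1/2131554) = -3961331/2046062 + 444889/2131554 = -1883380115314/1090322910087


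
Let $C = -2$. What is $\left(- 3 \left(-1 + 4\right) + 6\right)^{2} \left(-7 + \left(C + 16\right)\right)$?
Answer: $63$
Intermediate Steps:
$\left(- 3 \left(-1 + 4\right) + 6\right)^{2} \left(-7 + \left(C + 16\right)\right) = \left(- 3 \left(-1 + 4\right) + 6\right)^{2} \left(-7 + \left(-2 + 16\right)\right) = \left(\left(-3\right) 3 + 6\right)^{2} \left(-7 + 14\right) = \left(-9 + 6\right)^{2} \cdot 7 = \left(-3\right)^{2} \cdot 7 = 9 \cdot 7 = 63$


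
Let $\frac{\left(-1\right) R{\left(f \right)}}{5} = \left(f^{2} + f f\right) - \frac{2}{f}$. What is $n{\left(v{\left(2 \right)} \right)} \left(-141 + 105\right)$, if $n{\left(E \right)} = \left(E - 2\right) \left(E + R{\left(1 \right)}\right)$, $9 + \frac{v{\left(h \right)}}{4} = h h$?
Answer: $-15840$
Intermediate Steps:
$R{\left(f \right)} = - 10 f^{2} + \frac{10}{f}$ ($R{\left(f \right)} = - 5 \left(\left(f^{2} + f f\right) - \frac{2}{f}\right) = - 5 \left(\left(f^{2} + f^{2}\right) - \frac{2}{f}\right) = - 5 \left(2 f^{2} - \frac{2}{f}\right) = - 5 \left(- \frac{2}{f} + 2 f^{2}\right) = - 10 f^{2} + \frac{10}{f}$)
$v{\left(h \right)} = -36 + 4 h^{2}$ ($v{\left(h \right)} = -36 + 4 h h = -36 + 4 h^{2}$)
$n{\left(E \right)} = E \left(-2 + E\right)$ ($n{\left(E \right)} = \left(E - 2\right) \left(E + \frac{10 \left(1 - 1^{3}\right)}{1}\right) = \left(-2 + E\right) \left(E + 10 \cdot 1 \left(1 - 1\right)\right) = \left(-2 + E\right) \left(E + 10 \cdot 1 \cdot 0\right) = \left(-2 + E\right) \left(E + 0\right) = \left(-2 + E\right) E = E \left(-2 + E\right)$)
$n{\left(v{\left(2 \right)} \right)} \left(-141 + 105\right) = \left(-36 + 4 \cdot 2^{2}\right) \left(-2 - \left(36 - 4 \cdot 2^{2}\right)\right) \left(-141 + 105\right) = \left(-36 + 4 \cdot 4\right) \left(-2 + \left(-36 + 4 \cdot 4\right)\right) \left(-36\right) = \left(-36 + 16\right) \left(-2 + \left(-36 + 16\right)\right) \left(-36\right) = - 20 \left(-2 - 20\right) \left(-36\right) = \left(-20\right) \left(-22\right) \left(-36\right) = 440 \left(-36\right) = -15840$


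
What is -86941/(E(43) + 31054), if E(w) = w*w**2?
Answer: -86941/110561 ≈ -0.78636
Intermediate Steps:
E(w) = w**3
-86941/(E(43) + 31054) = -86941/(43**3 + 31054) = -86941/(79507 + 31054) = -86941/110561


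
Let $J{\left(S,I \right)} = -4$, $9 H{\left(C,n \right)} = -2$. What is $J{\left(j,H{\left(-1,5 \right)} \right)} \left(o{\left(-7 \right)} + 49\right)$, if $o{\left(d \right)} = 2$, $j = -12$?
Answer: $-204$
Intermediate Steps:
$H{\left(C,n \right)} = - \frac{2}{9}$ ($H{\left(C,n \right)} = \frac{1}{9} \left(-2\right) = - \frac{2}{9}$)
$J{\left(j,H{\left(-1,5 \right)} \right)} \left(o{\left(-7 \right)} + 49\right) = - 4 \left(2 + 49\right) = \left(-4\right) 51 = -204$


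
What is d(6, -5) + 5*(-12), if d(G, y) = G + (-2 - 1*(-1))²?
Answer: -53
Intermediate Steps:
d(G, y) = 1 + G (d(G, y) = G + (-2 + 1)² = G + (-1)² = G + 1 = 1 + G)
d(6, -5) + 5*(-12) = (1 + 6) + 5*(-12) = 7 - 60 = -53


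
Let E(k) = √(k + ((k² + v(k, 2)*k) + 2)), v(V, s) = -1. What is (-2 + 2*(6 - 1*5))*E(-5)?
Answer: 0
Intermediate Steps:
E(k) = √(2 + k²) (E(k) = √(k + ((k² - k) + 2)) = √(k + (2 + k² - k)) = √(2 + k²))
(-2 + 2*(6 - 1*5))*E(-5) = (-2 + 2*(6 - 1*5))*√(2 + (-5)²) = (-2 + 2*(6 - 5))*√(2 + 25) = (-2 + 2*1)*√27 = (-2 + 2)*(3*√3) = 0*(3*√3) = 0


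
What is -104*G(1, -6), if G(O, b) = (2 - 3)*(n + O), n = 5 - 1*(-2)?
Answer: 832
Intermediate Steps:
n = 7 (n = 5 + 2 = 7)
G(O, b) = -7 - O (G(O, b) = (2 - 3)*(7 + O) = -(7 + O) = -7 - O)
-104*G(1, -6) = -104*(-7 - 1*1) = -104*(-7 - 1) = -104*(-8) = 832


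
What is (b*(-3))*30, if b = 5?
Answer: -450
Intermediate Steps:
(b*(-3))*30 = (5*(-3))*30 = -15*30 = -450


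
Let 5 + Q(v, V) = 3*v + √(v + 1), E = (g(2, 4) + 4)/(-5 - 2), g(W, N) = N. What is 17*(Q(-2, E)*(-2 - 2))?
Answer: 748 - 68*I ≈ 748.0 - 68.0*I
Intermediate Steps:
E = -8/7 (E = (4 + 4)/(-5 - 2) = 8/(-7) = 8*(-⅐) = -8/7 ≈ -1.1429)
Q(v, V) = -5 + √(1 + v) + 3*v (Q(v, V) = -5 + (3*v + √(v + 1)) = -5 + (3*v + √(1 + v)) = -5 + (√(1 + v) + 3*v) = -5 + √(1 + v) + 3*v)
17*(Q(-2, E)*(-2 - 2)) = 17*((-5 + √(1 - 2) + 3*(-2))*(-2 - 2)) = 17*((-5 + √(-1) - 6)*(-4)) = 17*((-5 + I - 6)*(-4)) = 17*((-11 + I)*(-4)) = 17*(44 - 4*I) = 748 - 68*I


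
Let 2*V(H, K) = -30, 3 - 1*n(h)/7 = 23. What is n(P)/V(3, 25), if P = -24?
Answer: 28/3 ≈ 9.3333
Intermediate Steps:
n(h) = -140 (n(h) = 21 - 7*23 = 21 - 161 = -140)
V(H, K) = -15 (V(H, K) = (½)*(-30) = -15)
n(P)/V(3, 25) = -140/(-15) = -140*(-1/15) = 28/3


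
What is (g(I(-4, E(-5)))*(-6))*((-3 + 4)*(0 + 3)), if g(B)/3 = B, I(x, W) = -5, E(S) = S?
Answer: 270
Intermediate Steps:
g(B) = 3*B
(g(I(-4, E(-5)))*(-6))*((-3 + 4)*(0 + 3)) = ((3*(-5))*(-6))*((-3 + 4)*(0 + 3)) = (-15*(-6))*(1*3) = 90*3 = 270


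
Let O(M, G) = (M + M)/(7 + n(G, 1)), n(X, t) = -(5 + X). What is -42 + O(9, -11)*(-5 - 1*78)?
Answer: -2040/13 ≈ -156.92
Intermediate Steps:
n(X, t) = -5 - X
O(M, G) = 2*M/(2 - G) (O(M, G) = (M + M)/(7 + (-5 - G)) = (2*M)/(2 - G) = 2*M/(2 - G))
-42 + O(9, -11)*(-5 - 1*78) = -42 + (-2*9/(-2 - 11))*(-5 - 1*78) = -42 + (-2*9/(-13))*(-5 - 78) = -42 - 2*9*(-1/13)*(-83) = -42 + (18/13)*(-83) = -42 - 1494/13 = -2040/13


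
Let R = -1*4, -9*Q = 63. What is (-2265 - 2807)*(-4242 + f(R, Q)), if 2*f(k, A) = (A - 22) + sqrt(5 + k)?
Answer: 21586432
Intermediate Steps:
Q = -7 (Q = -1/9*63 = -7)
R = -4
f(k, A) = -11 + A/2 + sqrt(5 + k)/2 (f(k, A) = ((A - 22) + sqrt(5 + k))/2 = ((-22 + A) + sqrt(5 + k))/2 = (-22 + A + sqrt(5 + k))/2 = -11 + A/2 + sqrt(5 + k)/2)
(-2265 - 2807)*(-4242 + f(R, Q)) = (-2265 - 2807)*(-4242 + (-11 + (1/2)*(-7) + sqrt(5 - 4)/2)) = -5072*(-4242 + (-11 - 7/2 + sqrt(1)/2)) = -5072*(-4242 + (-11 - 7/2 + (1/2)*1)) = -5072*(-4242 + (-11 - 7/2 + 1/2)) = -5072*(-4242 - 14) = -5072*(-4256) = 21586432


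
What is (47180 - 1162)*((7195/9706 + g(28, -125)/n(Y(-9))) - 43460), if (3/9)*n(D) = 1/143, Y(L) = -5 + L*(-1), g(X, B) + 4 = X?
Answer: -9450070130109/4853 ≈ -1.9473e+9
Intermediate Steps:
g(X, B) = -4 + X
Y(L) = -5 - L
n(D) = 3/143
(47180 - 1162)*((7195/9706 + g(28, -125)/n(Y(-9))) - 43460) = (47180 - 1162)*((7195/9706 + (-4 + 28)/(3/143)) - 43460) = 46018*((7195*(1/9706) + 24*(143/3)) - 43460) = 46018*((7195/9706 + 1144) - 43460) = 46018*(11110859/9706 - 43460) = 46018*(-410711901/9706) = -9450070130109/4853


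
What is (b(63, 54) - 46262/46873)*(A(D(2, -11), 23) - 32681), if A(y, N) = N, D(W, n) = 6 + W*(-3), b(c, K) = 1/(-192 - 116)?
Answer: 233432346201/7218442 ≈ 32338.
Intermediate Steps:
b(c, K) = -1/308 (b(c, K) = 1/(-308) = -1/308)
D(W, n) = 6 - 3*W
(b(63, 54) - 46262/46873)*(A(D(2, -11), 23) - 32681) = (-1/308 - 46262/46873)*(23 - 32681) = (-1/308 - 46262*1/46873)*(-32658) = (-1/308 - 46262/46873)*(-32658) = -14295569/14436884*(-32658) = 233432346201/7218442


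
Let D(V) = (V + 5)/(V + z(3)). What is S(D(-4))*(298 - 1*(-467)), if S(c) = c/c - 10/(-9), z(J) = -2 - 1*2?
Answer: 1615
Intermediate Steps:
z(J) = -4 (z(J) = -2 - 2 = -4)
D(V) = (5 + V)/(-4 + V) (D(V) = (V + 5)/(V - 4) = (5 + V)/(-4 + V))
S(c) = 19/9 (S(c) = 1 - 10*(-⅑) = 1 + 10/9 = 19/9)
S(D(-4))*(298 - 1*(-467)) = 19*(298 - 1*(-467))/9 = 19*(298 + 467)/9 = (19/9)*765 = 1615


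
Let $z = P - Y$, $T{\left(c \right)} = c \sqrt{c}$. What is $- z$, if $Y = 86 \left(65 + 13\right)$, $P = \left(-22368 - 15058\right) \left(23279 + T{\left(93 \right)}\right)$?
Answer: $871246562 + 3480618 \sqrt{93} \approx 9.0481 \cdot 10^{8}$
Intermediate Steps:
$T{\left(c \right)} = c^{\frac{3}{2}}$
$P = -871239854 - 3480618 \sqrt{93}$ ($P = \left(-22368 - 15058\right) \left(23279 + 93^{\frac{3}{2}}\right) = - 37426 \left(23279 + 93 \sqrt{93}\right) = -871239854 - 3480618 \sqrt{93} \approx -9.0481 \cdot 10^{8}$)
$Y = 6708$ ($Y = 86 \cdot 78 = 6708$)
$z = -871246562 - 3480618 \sqrt{93}$ ($z = \left(-871239854 - 3480618 \sqrt{93}\right) - 6708 = -871246562 - 3480618 \sqrt{93} \approx -9.0481 \cdot 10^{8}$)
$- z = - (-871246562 - 3480618 \sqrt{93}) = 871246562 + 3480618 \sqrt{93}$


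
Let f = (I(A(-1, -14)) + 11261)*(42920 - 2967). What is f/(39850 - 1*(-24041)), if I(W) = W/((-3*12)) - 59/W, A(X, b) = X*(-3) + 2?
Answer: 80898072943/11500380 ≈ 7034.4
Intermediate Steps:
A(X, b) = 2 - 3*X (A(X, b) = -3*X + 2 = 2 - 3*X)
I(W) = -59/W - W/36 (I(W) = W/(-36) - 59/W = W*(-1/36) - 59/W = -W/36 - 59/W = -59/W - W/36)
f = 80898072943/180 (f = ((-59/(2 - 3*(-1)) - (2 - 3*(-1))/36) + 11261)*(42920 - 2967) = ((-59/(2 + 3) - (2 + 3)/36) + 11261)*39953 = ((-59/5 - 1/36*5) + 11261)*39953 = ((-59*⅕ - 5/36) + 11261)*39953 = ((-59/5 - 5/36) + 11261)*39953 = (-2149/180 + 11261)*39953 = (2024831/180)*39953 = 80898072943/180 ≈ 4.4943e+8)
f/(39850 - 1*(-24041)) = 80898072943/(180*(39850 - 1*(-24041))) = 80898072943/(180*(39850 + 24041)) = (80898072943/180)/63891 = (80898072943/180)*(1/63891) = 80898072943/11500380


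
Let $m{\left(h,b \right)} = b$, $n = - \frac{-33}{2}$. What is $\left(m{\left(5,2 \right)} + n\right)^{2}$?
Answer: $\frac{1369}{4} \approx 342.25$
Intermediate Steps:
$n = \frac{33}{2}$ ($n = - \frac{-33}{2} = \left(-1\right) \left(- \frac{33}{2}\right) = \frac{33}{2} \approx 16.5$)
$\left(m{\left(5,2 \right)} + n\right)^{2} = \left(2 + \frac{33}{2}\right)^{2} = \left(\frac{37}{2}\right)^{2} = \frac{1369}{4}$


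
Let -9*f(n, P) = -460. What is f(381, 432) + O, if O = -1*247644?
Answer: -2228336/9 ≈ -2.4759e+5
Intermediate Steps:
f(n, P) = 460/9 (f(n, P) = -⅑*(-460) = 460/9)
O = -247644
f(381, 432) + O = 460/9 - 247644 = -2228336/9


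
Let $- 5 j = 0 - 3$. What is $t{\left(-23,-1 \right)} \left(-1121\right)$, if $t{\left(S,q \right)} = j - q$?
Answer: $- \frac{8968}{5} \approx -1793.6$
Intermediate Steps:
$j = \frac{3}{5}$ ($j = - \frac{0 - 3}{5} = \left(- \frac{1}{5}\right) \left(-3\right) = \frac{3}{5} \approx 0.6$)
$t{\left(S,q \right)} = \frac{3}{5} - q$
$t{\left(-23,-1 \right)} \left(-1121\right) = \left(\frac{3}{5} - -1\right) \left(-1121\right) = \left(\frac{3}{5} + 1\right) \left(-1121\right) = \frac{8}{5} \left(-1121\right) = - \frac{8968}{5}$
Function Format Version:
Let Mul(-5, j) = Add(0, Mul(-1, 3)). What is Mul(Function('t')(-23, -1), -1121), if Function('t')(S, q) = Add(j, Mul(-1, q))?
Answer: Rational(-8968, 5) ≈ -1793.6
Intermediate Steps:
j = Rational(3, 5) (j = Mul(Rational(-1, 5), Add(0, Mul(-1, 3))) = Mul(Rational(-1, 5), Add(0, -3)) = Mul(Rational(-1, 5), -3) = Rational(3, 5) ≈ 0.60000)
Function('t')(S, q) = Add(Rational(3, 5), Mul(-1, q))
Mul(Function('t')(-23, -1), -1121) = Mul(Add(Rational(3, 5), Mul(-1, -1)), -1121) = Mul(Add(Rational(3, 5), 1), -1121) = Mul(Rational(8, 5), -1121) = Rational(-8968, 5)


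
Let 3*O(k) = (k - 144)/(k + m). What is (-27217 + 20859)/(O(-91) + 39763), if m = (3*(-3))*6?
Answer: -276573/1729714 ≈ -0.15990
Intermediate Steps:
m = -54 (m = -9*6 = -54)
O(k) = (-144 + k)/(3*(-54 + k)) (O(k) = ((k - 144)/(k - 54))/3 = ((-144 + k)/(-54 + k))/3 = (-144 + k)/(3*(-54 + k)))
(-27217 + 20859)/(O(-91) + 39763) = (-27217 + 20859)/((-144 - 91)/(3*(-54 - 91)) + 39763) = -6358/((⅓)*(-235)/(-145) + 39763) = -6358/((⅓)*(-1/145)*(-235) + 39763) = -6358/(47/87 + 39763) = -6358/3459428/87 = -6358*87/3459428 = -276573/1729714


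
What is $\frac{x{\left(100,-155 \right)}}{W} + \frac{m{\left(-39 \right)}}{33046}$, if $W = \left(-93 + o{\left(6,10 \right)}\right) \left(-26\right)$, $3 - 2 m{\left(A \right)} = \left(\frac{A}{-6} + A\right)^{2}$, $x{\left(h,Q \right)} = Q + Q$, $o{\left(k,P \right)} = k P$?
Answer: $- \frac{3291109}{8724144} \approx -0.37724$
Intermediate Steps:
$o{\left(k,P \right)} = P k$
$x{\left(h,Q \right)} = 2 Q$
$m{\left(A \right)} = \frac{3}{2} - \frac{25 A^{2}}{72}$ ($m{\left(A \right)} = \frac{3}{2} - \frac{\left(\frac{A}{-6} + A\right)^{2}}{2} = \frac{3}{2} - \frac{\left(A \left(- \frac{1}{6}\right) + A\right)^{2}}{2} = \frac{3}{2} - \frac{\left(- \frac{A}{6} + A\right)^{2}}{2} = \frac{3}{2} - \frac{\left(\frac{5 A}{6}\right)^{2}}{2} = \frac{3}{2} - \frac{\frac{25}{36} A^{2}}{2} = \frac{3}{2} - \frac{25 A^{2}}{72}$)
$W = 858$ ($W = \left(-93 + 10 \cdot 6\right) \left(-26\right) = \left(-93 + 60\right) \left(-26\right) = \left(-33\right) \left(-26\right) = 858$)
$\frac{x{\left(100,-155 \right)}}{W} + \frac{m{\left(-39 \right)}}{33046} = \frac{2 \left(-155\right)}{858} + \frac{\frac{3}{2} - \frac{25 \left(-39\right)^{2}}{72}}{33046} = \left(-310\right) \frac{1}{858} + \left(\frac{3}{2} - \frac{4225}{8}\right) \frac{1}{33046} = - \frac{155}{429} + \left(\frac{3}{2} - \frac{4225}{8}\right) \frac{1}{33046} = - \frac{155}{429} - \frac{4213}{264368} = - \frac{3291109}{8724144}$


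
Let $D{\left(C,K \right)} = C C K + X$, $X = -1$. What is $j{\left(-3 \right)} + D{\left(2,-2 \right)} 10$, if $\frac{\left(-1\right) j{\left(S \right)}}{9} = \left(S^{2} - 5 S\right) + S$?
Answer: $-279$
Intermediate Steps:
$D{\left(C,K \right)} = -1 + K C^{2}$ ($D{\left(C,K \right)} = C C K - 1 = C^{2} K - 1 = K C^{2} - 1 = -1 + K C^{2}$)
$j{\left(S \right)} = - 9 S^{2} + 36 S$ ($j{\left(S \right)} = - 9 \left(\left(S^{2} - 5 S\right) + S\right) = - 9 \left(S^{2} - 4 S\right) = - 9 S^{2} + 36 S$)
$j{\left(-3 \right)} + D{\left(2,-2 \right)} 10 = 9 \left(-3\right) \left(4 - -3\right) + \left(-1 - 2 \cdot 2^{2}\right) 10 = 9 \left(-3\right) \left(4 + 3\right) + \left(-1 - 8\right) 10 = 9 \left(-3\right) 7 + \left(-1 - 8\right) 10 = -189 - 90 = -279$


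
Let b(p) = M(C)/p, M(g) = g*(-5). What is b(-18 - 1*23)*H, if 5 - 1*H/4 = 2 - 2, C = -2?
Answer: -200/41 ≈ -4.8781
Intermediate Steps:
M(g) = -5*g
b(p) = 10/p (b(p) = (-5*(-2))/p = 10/p)
H = 20 (H = 20 - 4*(2 - 2) = 20 - 4*0 = 20 + 0 = 20)
b(-18 - 1*23)*H = (10/(-18 - 1*23))*20 = (10/(-18 - 23))*20 = (10/(-41))*20 = (10*(-1/41))*20 = -10/41*20 = -200/41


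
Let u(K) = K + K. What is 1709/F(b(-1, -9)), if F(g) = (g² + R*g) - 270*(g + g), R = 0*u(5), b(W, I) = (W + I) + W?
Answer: 1709/6061 ≈ 0.28197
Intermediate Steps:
u(K) = 2*K
b(W, I) = I + 2*W (b(W, I) = (I + W) + W = I + 2*W)
R = 0 (R = 0*(2*5) = 0*10 = 0)
F(g) = g² - 540*g (F(g) = (g² + 0*g) - 270*(g + g) = (g² + 0) - 540*g = g² - 540*g)
1709/F(b(-1, -9)) = 1709/(((-9 + 2*(-1))*(-540 + (-9 + 2*(-1))))) = 1709/(((-9 - 2)*(-540 + (-9 - 2)))) = 1709/((-11*(-540 - 11))) = 1709/((-11*(-551))) = 1709/6061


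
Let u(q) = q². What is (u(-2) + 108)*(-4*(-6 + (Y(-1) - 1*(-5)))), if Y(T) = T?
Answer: 896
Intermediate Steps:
(u(-2) + 108)*(-4*(-6 + (Y(-1) - 1*(-5)))) = ((-2)² + 108)*(-4*(-6 + (-1 - 1*(-5)))) = (4 + 108)*(-4*(-6 + (-1 + 5))) = 112*(-4*(-6 + 4)) = 112*(-4*(-2)) = 112*8 = 896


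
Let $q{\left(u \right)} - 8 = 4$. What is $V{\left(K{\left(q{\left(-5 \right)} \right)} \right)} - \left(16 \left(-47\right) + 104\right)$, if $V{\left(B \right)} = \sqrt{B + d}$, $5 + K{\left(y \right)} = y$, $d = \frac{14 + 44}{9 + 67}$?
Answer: $648 + \frac{\sqrt{11210}}{38} \approx 650.79$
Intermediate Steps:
$q{\left(u \right)} = 12$ ($q{\left(u \right)} = 8 + 4 = 12$)
$d = \frac{29}{38}$ ($d = \frac{58}{76} = 58 \cdot \frac{1}{76} = \frac{29}{38} \approx 0.76316$)
$K{\left(y \right)} = -5 + y$
$V{\left(B \right)} = \sqrt{\frac{29}{38} + B}$ ($V{\left(B \right)} = \sqrt{B + \frac{29}{38}} = \sqrt{\frac{29}{38} + B}$)
$V{\left(K{\left(q{\left(-5 \right)} \right)} \right)} - \left(16 \left(-47\right) + 104\right) = \frac{\sqrt{1102 + 1444 \left(-5 + 12\right)}}{38} - \left(16 \left(-47\right) + 104\right) = \frac{\sqrt{1102 + 1444 \cdot 7}}{38} - \left(-752 + 104\right) = \frac{\sqrt{1102 + 10108}}{38} - -648 = \frac{\sqrt{11210}}{38} + 648 = 648 + \frac{\sqrt{11210}}{38}$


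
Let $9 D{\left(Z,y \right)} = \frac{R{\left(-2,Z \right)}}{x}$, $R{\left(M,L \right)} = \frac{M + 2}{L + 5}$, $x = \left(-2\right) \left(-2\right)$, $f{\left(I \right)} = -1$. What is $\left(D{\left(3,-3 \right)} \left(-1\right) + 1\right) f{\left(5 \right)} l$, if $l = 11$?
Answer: $-11$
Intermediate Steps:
$x = 4$
$R{\left(M,L \right)} = \frac{2 + M}{5 + L}$
$D{\left(Z,y \right)} = 0$ ($D{\left(Z,y \right)} = \frac{\frac{2 - 2}{5 + Z} \frac{1}{4}}{9} = \frac{\frac{1}{5 + Z} 0 \cdot \frac{1}{4}}{9} = \frac{0 \cdot \frac{1}{4}}{9} = \frac{1}{9} \cdot 0 = 0$)
$\left(D{\left(3,-3 \right)} \left(-1\right) + 1\right) f{\left(5 \right)} l = \left(0 \left(-1\right) + 1\right) \left(-1\right) 11 = \left(0 + 1\right) \left(-1\right) 11 = 1 \left(-1\right) 11 = \left(-1\right) 11 = -11$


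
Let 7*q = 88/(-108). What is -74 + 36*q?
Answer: -1642/21 ≈ -78.190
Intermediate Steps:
q = -22/189 (q = (88/(-108))/7 = (88*(-1/108))/7 = (⅐)*(-22/27) = -22/189 ≈ -0.11640)
-74 + 36*q = -74 + 36*(-22/189) = -74 - 88/21 = -1642/21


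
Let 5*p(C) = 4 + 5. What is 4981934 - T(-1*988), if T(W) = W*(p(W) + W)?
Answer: 20037842/5 ≈ 4.0076e+6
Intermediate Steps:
p(C) = 9/5 (p(C) = (4 + 5)/5 = (⅕)*9 = 9/5)
T(W) = W*(9/5 + W)
4981934 - T(-1*988) = 4981934 - (-1*988)*(9 + 5*(-1*988))/5 = 4981934 - (-988)*(9 + 5*(-988))/5 = 4981934 - (-988)*(9 - 4940)/5 = 4981934 - (-988)*(-4931)/5 = 4981934 - 1*4871828/5 = 4981934 - 4871828/5 = 20037842/5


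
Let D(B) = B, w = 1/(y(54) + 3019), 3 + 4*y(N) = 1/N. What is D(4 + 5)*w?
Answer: 1944/651943 ≈ 0.0029819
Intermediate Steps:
y(N) = -¾ + 1/(4*N)
w = 216/651943 (w = 1/((¼)*(1 - 3*54)/54 + 3019) = 1/((¼)*(1/54)*(1 - 162) + 3019) = 1/((¼)*(1/54)*(-161) + 3019) = 1/(-161/216 + 3019) = 1/(651943/216) = 216/651943 ≈ 0.00033132)
D(4 + 5)*w = (4 + 5)*(216/651943) = 9*(216/651943) = 1944/651943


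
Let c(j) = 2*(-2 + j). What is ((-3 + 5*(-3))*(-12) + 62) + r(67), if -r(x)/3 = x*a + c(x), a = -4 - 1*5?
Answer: 1697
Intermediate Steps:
a = -9 (a = -4 - 5 = -9)
c(j) = -4 + 2*j
r(x) = 12 + 21*x (r(x) = -3*(x*(-9) + (-4 + 2*x)) = -3*(-9*x + (-4 + 2*x)) = -3*(-4 - 7*x) = 12 + 21*x)
((-3 + 5*(-3))*(-12) + 62) + r(67) = ((-3 + 5*(-3))*(-12) + 62) + (12 + 21*67) = ((-3 - 15)*(-12) + 62) + (12 + 1407) = (-18*(-12) + 62) + 1419 = (216 + 62) + 1419 = 278 + 1419 = 1697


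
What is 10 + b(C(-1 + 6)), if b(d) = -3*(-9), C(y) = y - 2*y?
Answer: 37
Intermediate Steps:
C(y) = -y
b(d) = 27
10 + b(C(-1 + 6)) = 10 + 27 = 37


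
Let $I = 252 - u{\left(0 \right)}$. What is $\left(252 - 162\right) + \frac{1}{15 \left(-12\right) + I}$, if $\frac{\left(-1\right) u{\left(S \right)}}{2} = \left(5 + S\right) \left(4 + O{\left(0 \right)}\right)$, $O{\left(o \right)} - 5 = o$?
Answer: $\frac{14581}{162} \approx 90.006$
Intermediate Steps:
$O{\left(o \right)} = 5 + o$
$u{\left(S \right)} = -90 - 18 S$ ($u{\left(S \right)} = - 2 \left(5 + S\right) \left(4 + \left(5 + 0\right)\right) = - 2 \left(5 + S\right) \left(4 + 5\right) = - 2 \left(5 + S\right) 9 = - 2 \left(45 + 9 S\right) = -90 - 18 S$)
$I = 342$ ($I = 252 - \left(-90 - 0\right) = 252 - \left(-90 + 0\right) = 252 - -90 = 252 + 90 = 342$)
$\left(252 - 162\right) + \frac{1}{15 \left(-12\right) + I} = \left(252 - 162\right) + \frac{1}{15 \left(-12\right) + 342} = \left(252 - 162\right) + \frac{1}{-180 + 342} = 90 + \frac{1}{162} = \frac{14581}{162}$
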